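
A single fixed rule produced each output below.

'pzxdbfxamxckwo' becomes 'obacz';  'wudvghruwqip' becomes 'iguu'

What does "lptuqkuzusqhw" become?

qqzp

Rule — keep one character in every 3, starting at position 2 (positions 2nd, 5th, 8th, ...), then swap the first and last characters.
On "lptuqkuzusqhw": the first step gives "pqzq", and the second then gives "qqzp".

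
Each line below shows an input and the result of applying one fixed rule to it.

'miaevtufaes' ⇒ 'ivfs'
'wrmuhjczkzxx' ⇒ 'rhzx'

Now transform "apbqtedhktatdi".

Rule — keep one character in every 3, starting at position 2 (positions 2nd, 5th, 8th, ...).
Applying that to "apbqtedhktatdi" gives "pthai".

pthai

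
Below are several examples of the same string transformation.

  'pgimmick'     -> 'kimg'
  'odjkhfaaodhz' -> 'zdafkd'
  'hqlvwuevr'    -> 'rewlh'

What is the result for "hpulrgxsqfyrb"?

byqxruh

The pattern: reverse the string, then keep every other character starting from the first (positions 1st, 3rd, 5th, ...).
Applying both steps to "hpulrgxsqfyrb": "bryfqsxgrluph", then "byqxruh".
(Check on "pgimmick": → "kcimmigp" → "kimg" ✓)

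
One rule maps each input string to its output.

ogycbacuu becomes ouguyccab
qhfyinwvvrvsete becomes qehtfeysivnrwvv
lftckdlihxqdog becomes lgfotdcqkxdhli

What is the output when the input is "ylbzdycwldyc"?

In each case the input is transformed by: take characters alternately from the front and the back (1st, last, 2nd, 2nd-last, ...).
Applying that to "ylbzdycwldyc" gives "yclybdzldwyc".

yclybdzldwyc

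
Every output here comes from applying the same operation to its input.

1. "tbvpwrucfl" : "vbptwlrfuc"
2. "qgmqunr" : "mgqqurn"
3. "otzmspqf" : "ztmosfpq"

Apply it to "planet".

The rule is to move the first 2 characters to the end (rotate left by 2), then take characters alternately from the front and the back (1st, last, 2nd, 2nd-last, ...).
For "planet", step one produces "anetpl"; step two turns that into "alnpet".

alnpet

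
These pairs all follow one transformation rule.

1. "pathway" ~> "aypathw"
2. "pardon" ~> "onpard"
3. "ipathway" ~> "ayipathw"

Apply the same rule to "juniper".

erjunip

In each case the input is transformed by: move the last 2 characters to the front (rotate right by 2).
Doing the same to "juniper": "erjunip".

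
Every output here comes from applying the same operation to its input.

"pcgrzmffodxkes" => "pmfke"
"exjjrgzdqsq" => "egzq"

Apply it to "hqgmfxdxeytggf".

The pattern: swap each adjacent pair of characters (1↔2, 3↔4, ...), then keep one character in every 3, starting at position 2 (positions 2nd, 5th, 8th, ...).
Working it through for "hqgmfxdxeytggf": intermediate "qhmgxfxdyegtfg", final "hxdgg".
(Check on "exjjrgzdqsq": → "xejjgrdzsqq" → "egzq" ✓)

hxdgg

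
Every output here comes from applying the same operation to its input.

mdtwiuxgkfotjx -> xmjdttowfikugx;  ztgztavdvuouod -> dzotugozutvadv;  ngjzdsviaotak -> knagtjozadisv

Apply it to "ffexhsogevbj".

What's happening: take characters alternately from the front and the back (1st, last, 2nd, 2nd-last, ...), then swap each adjacent pair of characters (1↔2, 3↔4, ...).
So "ffexhsogevbj" becomes "jfbfveexghos".

jfbfveexghos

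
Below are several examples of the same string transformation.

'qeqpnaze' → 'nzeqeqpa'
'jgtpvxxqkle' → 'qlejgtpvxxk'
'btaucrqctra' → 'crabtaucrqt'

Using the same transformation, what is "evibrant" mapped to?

rnteviba

The rule is to move the last 3 characters to the front (rotate right by 3), then swap the first and last characters.
Applying both steps to "evibrant": "antevibr", then "rnteviba".
(Check on "jgtpvxxqkle": → "klejgtpvxxq" → "qlejgtpvxxk" ✓)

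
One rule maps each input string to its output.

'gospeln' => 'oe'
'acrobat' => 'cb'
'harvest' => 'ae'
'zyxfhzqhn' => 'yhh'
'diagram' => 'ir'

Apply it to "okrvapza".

kaa

What's happening: keep one character in every 3, starting at position 2 (positions 2nd, 5th, 8th, ...).
For "okrvapza" the result is "kaa".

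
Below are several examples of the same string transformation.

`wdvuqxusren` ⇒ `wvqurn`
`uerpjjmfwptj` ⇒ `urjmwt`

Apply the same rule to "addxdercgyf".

Looking at the pairs, the operation is to keep every other character starting from the first (positions 1st, 3rd, 5th, ...).
Doing the same to "addxdercgyf": "addrgf".

addrgf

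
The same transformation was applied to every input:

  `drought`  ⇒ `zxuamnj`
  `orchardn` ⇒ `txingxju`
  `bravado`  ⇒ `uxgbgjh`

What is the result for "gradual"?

rxgjagm

In each case the input is transformed by: shift every letter 6 places forward in the alphabet (wrapping around), then swap the first and last characters.
Applying that to "gradual" gives "rxgjagm".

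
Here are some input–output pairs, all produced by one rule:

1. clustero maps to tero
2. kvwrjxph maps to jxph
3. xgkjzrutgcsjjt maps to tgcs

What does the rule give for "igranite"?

What's happening: swap the front and back halves of the string, then keep only the first 4 characters.
"igranite" → "niteigra" → "nite".

nite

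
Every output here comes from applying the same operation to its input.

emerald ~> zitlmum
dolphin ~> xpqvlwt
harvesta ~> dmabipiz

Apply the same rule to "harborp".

jwzxpiz

The pattern: shift every letter 8 places forward in the alphabet (wrapping around), then move the first 3 characters to the end (rotate left by 3).
Working it through for "harborp": intermediate "pizjwzx", final "jwzxpiz".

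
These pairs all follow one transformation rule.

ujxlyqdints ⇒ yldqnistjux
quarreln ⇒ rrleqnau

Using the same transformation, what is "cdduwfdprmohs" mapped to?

wudfrpomshdcd

Looking at the pairs, the operation is to move the first 3 characters to the end (rotate left by 3), then swap each adjacent pair of characters (1↔2, 3↔4, ...).
On "cdduwfdprmohs": the first step gives "uwfdprmohscdd", and the second then gives "wudfrpomshdcd".
(Check on "ujxlyqdints": → "lyqdintsujx" → "yldqnistjux" ✓)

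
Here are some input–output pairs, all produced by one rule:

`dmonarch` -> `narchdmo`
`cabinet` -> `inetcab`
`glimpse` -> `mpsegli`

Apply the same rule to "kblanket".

anketkbl

Looking at the pairs, the operation is to move the first 3 characters to the end (rotate left by 3).
Doing the same to "kblanket": "anketkbl".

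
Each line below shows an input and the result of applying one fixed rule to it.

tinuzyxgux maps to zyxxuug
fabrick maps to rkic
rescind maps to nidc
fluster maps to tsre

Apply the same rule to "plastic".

Rule — delete the first 3 characters, then sort the characters into reverse alphabetical order.
Starting from "plastic": after the first operation, "stic"; after the second, "tsic".

tsic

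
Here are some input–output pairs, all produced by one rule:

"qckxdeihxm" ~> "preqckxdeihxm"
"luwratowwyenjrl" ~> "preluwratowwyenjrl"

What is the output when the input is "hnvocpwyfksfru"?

prehnvocpwyfksfru

Looking at the pairs, the operation is to prepend "pre".
Applying that to "hnvocpwyfksfru" gives "prehnvocpwyfksfru".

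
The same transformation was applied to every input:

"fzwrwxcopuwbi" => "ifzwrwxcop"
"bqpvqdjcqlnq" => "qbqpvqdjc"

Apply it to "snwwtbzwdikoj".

jsnwwtbzwd

The transformation: move the last character to the front, then delete the last 3 characters.
For "snwwtbzwdikoj", step one produces "jsnwwtbzwdiko"; step two turns that into "jsnwwtbzwd".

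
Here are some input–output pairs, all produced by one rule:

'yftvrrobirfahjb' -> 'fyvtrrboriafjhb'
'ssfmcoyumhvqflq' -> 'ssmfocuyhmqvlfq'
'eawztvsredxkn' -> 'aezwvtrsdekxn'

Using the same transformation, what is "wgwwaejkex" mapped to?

In each case the input is transformed by: swap each adjacent pair of characters (1↔2, 3↔4, ...).
Applying that to "wgwwaejkex" gives "gwwweakjxe".

gwwweakjxe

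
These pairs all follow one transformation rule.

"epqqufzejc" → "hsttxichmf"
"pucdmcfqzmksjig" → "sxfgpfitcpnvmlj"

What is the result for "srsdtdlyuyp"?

The pattern: shift every letter 3 places forward in the alphabet (wrapping around).
On "srsdtdlyuyp" that produces "vuvgwgobxbs".

vuvgwgobxbs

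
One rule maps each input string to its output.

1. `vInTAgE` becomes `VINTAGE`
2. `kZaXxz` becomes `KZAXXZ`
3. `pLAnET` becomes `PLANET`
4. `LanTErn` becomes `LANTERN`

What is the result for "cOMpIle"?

The transformation: convert every letter to uppercase.
So "cOMpIle" becomes "COMPILE".

COMPILE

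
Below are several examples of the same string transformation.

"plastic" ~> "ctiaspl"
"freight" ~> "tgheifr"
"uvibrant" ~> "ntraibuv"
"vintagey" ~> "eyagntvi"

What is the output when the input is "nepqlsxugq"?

gqxulspqne

The rule is to swap each adjacent pair of characters (1↔2, 3↔4, ...), then reverse the string.
On "nepqlsxugq" that produces "gqxulspqne".
(Check on "freight": → "rfiehgt" → "tgheifr" ✓)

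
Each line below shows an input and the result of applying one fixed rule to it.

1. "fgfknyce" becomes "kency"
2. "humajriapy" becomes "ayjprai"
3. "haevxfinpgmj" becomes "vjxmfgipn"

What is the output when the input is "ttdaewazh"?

ahezwa

Rule — delete the first 3 characters, then take characters alternately from the front and the back (1st, last, 2nd, 2nd-last, ...).
On "ttdaewazh": the first step gives "aewazh", and the second then gives "ahezwa".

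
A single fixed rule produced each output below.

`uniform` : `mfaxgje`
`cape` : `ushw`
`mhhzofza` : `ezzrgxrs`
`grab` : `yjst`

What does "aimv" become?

saen

The pattern: shift every letter 8 places backward in the alphabet (wrapping around).
So "aimv" becomes "saen".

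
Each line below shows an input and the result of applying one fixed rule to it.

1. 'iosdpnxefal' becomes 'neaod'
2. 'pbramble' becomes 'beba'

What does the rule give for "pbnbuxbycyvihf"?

In each case the input is transformed by: keep every other character starting from the second (positions 2nd, 4th, 6th, ...), then move the first 2 characters to the end (rotate left by 2).
Working it through for "pbnbuxbycyvihf": intermediate "bbxyyif", final "xyyifbb".

xyyifbb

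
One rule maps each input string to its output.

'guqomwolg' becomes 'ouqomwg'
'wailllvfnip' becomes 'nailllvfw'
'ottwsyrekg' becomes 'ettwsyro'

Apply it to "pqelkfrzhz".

Looking at the pairs, the operation is to delete the last 2 characters, then swap the first and last characters.
Starting from "pqelkfrzhz": after the first operation, "pqelkfrz"; after the second, "zqelkfrp".

zqelkfrp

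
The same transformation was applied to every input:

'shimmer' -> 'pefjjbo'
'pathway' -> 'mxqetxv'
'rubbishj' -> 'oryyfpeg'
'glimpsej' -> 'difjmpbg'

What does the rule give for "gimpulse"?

Rule — shift every letter 3 places backward in the alphabet (wrapping around).
Applying that to "gimpulse" gives "dfjmripb".

dfjmripb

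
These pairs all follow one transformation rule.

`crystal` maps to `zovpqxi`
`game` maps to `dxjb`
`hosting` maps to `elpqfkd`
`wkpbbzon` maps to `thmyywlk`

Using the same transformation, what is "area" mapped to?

Rule — shift every letter 3 places backward in the alphabet (wrapping around).
For "area" the result is "xobx".

xobx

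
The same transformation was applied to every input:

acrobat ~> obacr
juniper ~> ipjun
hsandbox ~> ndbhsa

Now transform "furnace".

Rule — delete the last 2 characters, then move the first 3 characters to the end (rotate left by 3).
For "furnace", step one produces "furna"; step two turns that into "nafur".

nafur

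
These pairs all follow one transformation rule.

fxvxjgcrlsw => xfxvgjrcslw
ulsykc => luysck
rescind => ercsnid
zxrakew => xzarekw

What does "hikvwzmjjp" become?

The rule is to swap each adjacent pair of characters (1↔2, 3↔4, ...).
"hikvwzmjjp" → "ihvkzwjmpj".

ihvkzwjmpj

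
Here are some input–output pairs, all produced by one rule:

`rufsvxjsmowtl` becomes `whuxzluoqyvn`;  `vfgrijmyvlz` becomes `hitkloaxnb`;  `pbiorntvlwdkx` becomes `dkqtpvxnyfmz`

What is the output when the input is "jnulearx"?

Looking at the pairs, the operation is to delete the first character, then shift every letter 2 places forward in the alphabet (wrapping around).
On "jnulearx": the first step gives "nulearx", and the second then gives "pwngctz".

pwngctz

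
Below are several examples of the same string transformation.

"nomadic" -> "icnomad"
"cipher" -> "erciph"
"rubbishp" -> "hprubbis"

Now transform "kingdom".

Each output is the input with this applied: move the last 2 characters to the front (rotate right by 2).
Doing the same to "kingdom": "omkingd".

omkingd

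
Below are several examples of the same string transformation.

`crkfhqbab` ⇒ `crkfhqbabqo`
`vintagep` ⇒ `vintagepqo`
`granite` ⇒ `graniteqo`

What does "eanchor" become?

Rule — append "qo".
"eanchor" → "eanchorqo".

eanchorqo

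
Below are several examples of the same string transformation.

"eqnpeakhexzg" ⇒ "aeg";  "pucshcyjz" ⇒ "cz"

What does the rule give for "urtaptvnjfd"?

tj

Looking at the pairs, the operation is to keep one character in every 3, starting at position 3 (positions 3rd, 6th, 9th, ...), then delete the first character.
"urtaptvnjfd" → "tj".
(Check on "eqnpeakhexzg": → "naeg" → "aeg" ✓)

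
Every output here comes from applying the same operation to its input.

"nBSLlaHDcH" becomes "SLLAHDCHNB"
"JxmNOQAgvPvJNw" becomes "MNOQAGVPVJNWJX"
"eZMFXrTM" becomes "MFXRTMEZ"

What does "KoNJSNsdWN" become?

NJSNSDWNKO

The transformation: move the first 2 characters to the end (rotate left by 2), then convert every letter to uppercase.
Doing the same to "KoNJSNsdWN": "NJSNSDWNKO".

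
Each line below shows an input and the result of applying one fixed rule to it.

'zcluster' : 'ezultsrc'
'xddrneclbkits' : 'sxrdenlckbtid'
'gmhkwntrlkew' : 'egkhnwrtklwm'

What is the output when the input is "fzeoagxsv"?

Rule — swap each adjacent pair of characters (1↔2, 3↔4, ...), then swap the first and last characters.
Applying both steps to "fzeoagxsv": "zfoegasxv", then "vfoegasxz".

vfoegasxz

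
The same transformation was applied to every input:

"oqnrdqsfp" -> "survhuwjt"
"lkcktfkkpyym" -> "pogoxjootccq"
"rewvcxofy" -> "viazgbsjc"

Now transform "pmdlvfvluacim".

What's happening: shift every letter 4 places forward in the alphabet (wrapping around).
So "pmdlvfvluacim" becomes "tqhpzjzpyegmq".

tqhpzjzpyegmq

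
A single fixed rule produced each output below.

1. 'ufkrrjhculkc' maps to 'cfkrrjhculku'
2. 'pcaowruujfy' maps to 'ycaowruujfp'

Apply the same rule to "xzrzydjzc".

czrzydjzx

Each output is the input with this applied: swap the first and last characters.
Doing the same to "xzrzydjzc": "czrzydjzx".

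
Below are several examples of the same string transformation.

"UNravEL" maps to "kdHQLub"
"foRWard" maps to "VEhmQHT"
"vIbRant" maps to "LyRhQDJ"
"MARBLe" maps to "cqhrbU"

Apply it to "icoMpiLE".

YSEcFYbu

Each output is the input with this applied: flip the case of every letter, then shift every letter 10 places backward in the alphabet (wrapping around).
Working it through for "icoMpiLE": intermediate "ICOmPIle", final "YSEcFYbu".
(Check on "UNravEL": → "unRAVel" → "kdHQLub" ✓)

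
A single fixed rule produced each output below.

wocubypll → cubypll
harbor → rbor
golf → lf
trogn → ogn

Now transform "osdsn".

The transformation: delete the first 2 characters.
On "osdsn" that produces "dsn".

dsn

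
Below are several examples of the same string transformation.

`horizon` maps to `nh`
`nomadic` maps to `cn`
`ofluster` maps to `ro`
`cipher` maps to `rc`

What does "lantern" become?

The pattern: move the first character to the end, then keep only the last 2 characters.
Starting from "lantern": after the first operation, "anternl"; after the second, "nl".

nl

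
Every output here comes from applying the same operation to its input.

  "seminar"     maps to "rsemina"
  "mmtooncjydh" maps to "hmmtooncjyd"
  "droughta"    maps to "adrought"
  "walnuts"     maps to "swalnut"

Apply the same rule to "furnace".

Each output is the input with this applied: move the last character to the front.
For "furnace" the result is "efurnac".

efurnac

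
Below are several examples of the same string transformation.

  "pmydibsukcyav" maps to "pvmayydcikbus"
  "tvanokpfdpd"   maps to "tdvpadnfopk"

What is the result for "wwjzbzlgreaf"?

wfwajezrbgzl

Each output is the input with this applied: take characters alternately from the front and the back (1st, last, 2nd, 2nd-last, ...).
On "wwjzbzlgreaf" that produces "wfwajezrbgzl".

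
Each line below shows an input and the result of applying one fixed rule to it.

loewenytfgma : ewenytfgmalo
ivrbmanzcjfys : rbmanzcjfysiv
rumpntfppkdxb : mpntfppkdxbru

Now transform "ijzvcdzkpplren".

The pattern: move the first 2 characters to the end (rotate left by 2).
Applying that to "ijzvcdzkpplren" gives "zvcdzkpplrenij".

zvcdzkpplrenij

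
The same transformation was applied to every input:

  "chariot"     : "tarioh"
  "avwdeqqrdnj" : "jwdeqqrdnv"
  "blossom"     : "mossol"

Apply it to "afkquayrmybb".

The transformation: delete the first character, then swap the first and last characters.
"afkquayrmybb" → "bkquayrmybf".

bkquayrmybf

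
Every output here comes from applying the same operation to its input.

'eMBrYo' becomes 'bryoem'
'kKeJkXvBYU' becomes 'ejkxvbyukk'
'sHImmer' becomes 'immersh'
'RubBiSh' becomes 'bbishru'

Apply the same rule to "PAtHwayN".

Looking at the pairs, the operation is to move the first 2 characters to the end (rotate left by 2), then convert every letter to lowercase.
For "PAtHwayN", step one produces "tHwayNPA"; step two turns that into "thwaynpa".

thwaynpa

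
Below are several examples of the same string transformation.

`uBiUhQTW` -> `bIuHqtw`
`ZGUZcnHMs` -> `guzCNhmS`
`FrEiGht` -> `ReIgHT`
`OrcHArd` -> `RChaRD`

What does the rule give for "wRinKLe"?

rINklE

The transformation: flip the case of every letter, then delete the first character.
For "wRinKLe", step one produces "WrINklE"; step two turns that into "rINklE".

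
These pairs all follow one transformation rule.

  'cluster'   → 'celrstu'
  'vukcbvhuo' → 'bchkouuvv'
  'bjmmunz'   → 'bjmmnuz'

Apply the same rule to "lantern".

aelnnrt

Rule — sort the characters into alphabetical order.
Doing the same to "lantern": "aelnnrt".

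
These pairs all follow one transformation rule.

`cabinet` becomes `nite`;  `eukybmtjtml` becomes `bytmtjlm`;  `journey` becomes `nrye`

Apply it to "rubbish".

The rule is to delete the first 3 characters, then swap each adjacent pair of characters (1↔2, 3↔4, ...).
For "rubbish" the result is "ibhs".

ibhs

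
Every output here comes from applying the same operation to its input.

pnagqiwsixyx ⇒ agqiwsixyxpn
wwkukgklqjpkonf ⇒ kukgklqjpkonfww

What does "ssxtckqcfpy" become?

xtckqcfpyss

Looking at the pairs, the operation is to move the first 2 characters to the end (rotate left by 2).
Applying that to "ssxtckqcfpy" gives "xtckqcfpyss".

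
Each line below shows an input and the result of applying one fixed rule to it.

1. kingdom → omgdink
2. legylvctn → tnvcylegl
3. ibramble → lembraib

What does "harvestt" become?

In each case the input is transformed by: reverse the string, then swap each adjacent pair of characters (1↔2, 3↔4, ...).
On "harvestt": the first step gives "ttsevrah", and the second then gives "ttesrvha".

ttesrvha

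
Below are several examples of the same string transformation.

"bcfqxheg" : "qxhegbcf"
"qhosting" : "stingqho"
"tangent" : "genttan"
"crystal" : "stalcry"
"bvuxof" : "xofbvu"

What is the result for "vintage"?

The rule is to move the first 3 characters to the end (rotate left by 3).
Applying that to "vintage" gives "tagevin".

tagevin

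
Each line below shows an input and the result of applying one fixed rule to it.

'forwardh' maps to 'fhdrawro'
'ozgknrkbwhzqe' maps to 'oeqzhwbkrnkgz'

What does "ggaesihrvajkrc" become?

gcrkjavrhiseag

Rule — move the first character to the end, then reverse the string.
Working it through for "ggaesihrvajkrc": intermediate "gaesihrvajkrcg", final "gcrkjavrhiseag".
(Check on "forwardh": → "orwardhf" → "fhdrawro" ✓)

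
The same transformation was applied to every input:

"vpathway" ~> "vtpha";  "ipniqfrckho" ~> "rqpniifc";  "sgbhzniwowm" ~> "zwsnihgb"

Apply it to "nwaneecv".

What's happening: delete the last 3 characters, then sort the characters into reverse alphabetical order.
Working it through for "nwaneecv": intermediate "nwane", final "wnnea".

wnnea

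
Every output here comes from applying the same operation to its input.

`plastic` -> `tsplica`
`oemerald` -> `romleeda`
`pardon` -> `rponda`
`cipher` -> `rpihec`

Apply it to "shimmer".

Looking at the pairs, the operation is to sort the characters into reverse alphabetical order.
Applying that to "shimmer" gives "srmmihe".

srmmihe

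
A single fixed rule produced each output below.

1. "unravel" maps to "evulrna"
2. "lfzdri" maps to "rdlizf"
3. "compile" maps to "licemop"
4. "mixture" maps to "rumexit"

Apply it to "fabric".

The pattern: move the last 3 characters to the front (rotate right by 3), then swap each adjacent pair of characters (1↔2, 3↔4, ...).
For "fabric", step one produces "ricfab"; step two turns that into "irfcba".

irfcba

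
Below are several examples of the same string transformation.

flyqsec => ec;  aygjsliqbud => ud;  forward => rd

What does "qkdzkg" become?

kg

The rule is to keep only the last 2 characters.
"qkdzkg" → "kg".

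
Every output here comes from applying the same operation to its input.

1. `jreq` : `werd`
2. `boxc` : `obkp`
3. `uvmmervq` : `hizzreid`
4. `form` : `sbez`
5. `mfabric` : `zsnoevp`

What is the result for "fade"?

snqr

Looking at the pairs, the operation is to shift every letter 13 places forward in the alphabet (wrapping around) — i.e. ROT13.
For "fade" the result is "snqr".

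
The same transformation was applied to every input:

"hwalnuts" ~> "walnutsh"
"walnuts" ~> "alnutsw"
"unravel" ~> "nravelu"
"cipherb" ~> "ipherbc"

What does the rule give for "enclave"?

The transformation: move the first character to the end.
For "enclave" the result is "nclavee".

nclavee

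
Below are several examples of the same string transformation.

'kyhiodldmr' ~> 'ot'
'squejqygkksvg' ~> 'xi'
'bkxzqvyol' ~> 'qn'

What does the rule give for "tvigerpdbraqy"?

sa

Looking at the pairs, the operation is to shift every letter 2 places forward in the alphabet (wrapping around), then keep only the last 2 characters.
Starting from "tvigerpdbraqy": after the first operation, "vxkigtrfdtcsa"; after the second, "sa".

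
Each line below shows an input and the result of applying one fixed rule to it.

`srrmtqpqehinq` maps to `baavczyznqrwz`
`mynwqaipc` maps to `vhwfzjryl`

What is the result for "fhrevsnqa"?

oqanebwzj

Looking at the pairs, the operation is to shift every letter 9 places forward in the alphabet (wrapping around).
On "fhrevsnqa" that produces "oqanebwzj".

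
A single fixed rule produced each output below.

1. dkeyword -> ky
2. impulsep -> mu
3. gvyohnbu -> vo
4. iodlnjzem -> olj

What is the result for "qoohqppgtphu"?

ohpg

Looking at the pairs, the operation is to delete the last 3 characters, then keep every other character starting from the second (positions 2nd, 4th, 6th, ...).
Applying both steps to "qoohqppgtphu": "qoohqppgt", then "ohpg".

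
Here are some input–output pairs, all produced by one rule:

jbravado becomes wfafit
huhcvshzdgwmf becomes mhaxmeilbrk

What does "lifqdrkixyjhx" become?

Rule — delete the first 2 characters, then shift every letter 5 places forward in the alphabet (wrapping around).
On "lifqdrkixyjhx": the first step gives "fqdrkixyjhx", and the second then gives "kviwpncdomc".

kviwpncdomc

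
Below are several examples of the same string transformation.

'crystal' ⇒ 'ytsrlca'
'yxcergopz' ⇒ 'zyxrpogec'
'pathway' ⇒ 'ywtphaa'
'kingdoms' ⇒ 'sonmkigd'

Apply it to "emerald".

rmleeda

Looking at the pairs, the operation is to sort the characters into reverse alphabetical order.
Applying that to "emerald" gives "rmleeda".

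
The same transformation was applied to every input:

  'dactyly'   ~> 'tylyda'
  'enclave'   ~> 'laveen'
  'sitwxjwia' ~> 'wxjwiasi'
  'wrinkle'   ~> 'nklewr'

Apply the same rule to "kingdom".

In each case the input is transformed by: move the first 2 characters to the end (rotate left by 2), then delete the first character.
Starting from "kingdom": after the first operation, "ngdomki"; after the second, "gdomki".

gdomki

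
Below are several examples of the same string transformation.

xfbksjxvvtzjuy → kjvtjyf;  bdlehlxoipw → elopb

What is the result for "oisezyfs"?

Looking at the pairs, the operation is to move the first 2 characters to the end (rotate left by 2), then keep every other character starting from the second (positions 2nd, 4th, 6th, ...).
Starting from "oisezyfs": after the first operation, "sezyfsoi"; after the second, "eysi".

eysi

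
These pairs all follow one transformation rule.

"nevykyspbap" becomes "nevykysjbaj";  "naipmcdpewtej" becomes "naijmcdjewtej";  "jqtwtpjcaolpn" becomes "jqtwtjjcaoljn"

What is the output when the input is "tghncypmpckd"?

Each output is the input with this applied: replace every "p" with "j".
For "tghncypmpckd" the result is "tghncyjmjckd".

tghncyjmjckd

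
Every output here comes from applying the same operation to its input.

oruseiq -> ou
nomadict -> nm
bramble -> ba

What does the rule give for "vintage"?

vn

The transformation: keep every other character starting from the first (positions 1st, 3rd, 5th, ...), then delete the last 2 characters.
For "vintage", step one produces "vnae"; step two turns that into "vn".
(Check on "oruseiq": → "oueq" → "ou" ✓)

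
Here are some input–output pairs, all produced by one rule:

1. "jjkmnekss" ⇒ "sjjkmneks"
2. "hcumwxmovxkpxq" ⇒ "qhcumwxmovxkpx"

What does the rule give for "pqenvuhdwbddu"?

Looking at the pairs, the operation is to move the last character to the front.
Applying that to "pqenvuhdwbddu" gives "upqenvuhdwbdd".

upqenvuhdwbdd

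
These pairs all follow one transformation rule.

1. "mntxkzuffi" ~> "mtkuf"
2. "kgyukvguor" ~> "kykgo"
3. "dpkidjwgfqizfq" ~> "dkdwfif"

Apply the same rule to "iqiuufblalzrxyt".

What's happening: keep every other character starting from the first (positions 1st, 3rd, 5th, ...).
For "iqiuufblalzrxyt" the result is "iiubazxt".

iiubazxt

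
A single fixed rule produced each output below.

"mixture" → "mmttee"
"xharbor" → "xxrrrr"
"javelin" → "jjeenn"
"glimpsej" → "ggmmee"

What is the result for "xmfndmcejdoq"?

Rule — keep one character in every 3, starting at position 1 (positions 1st, 4th, 7th, ...), then double every character.
On "xmfndmcejdoq": the first step gives "xncd", and the second then gives "xxnnccdd".

xxnnccdd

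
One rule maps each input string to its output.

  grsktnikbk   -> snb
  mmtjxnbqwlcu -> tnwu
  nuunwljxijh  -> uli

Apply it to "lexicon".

xo

Looking at the pairs, the operation is to keep one character in every 3, starting at position 3 (positions 3rd, 6th, 9th, ...).
For "lexicon" the result is "xo".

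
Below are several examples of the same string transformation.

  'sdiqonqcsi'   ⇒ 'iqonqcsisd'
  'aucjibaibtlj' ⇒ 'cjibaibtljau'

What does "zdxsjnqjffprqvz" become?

What's happening: move the first 2 characters to the end (rotate left by 2).
So "zdxsjnqjffprqvz" becomes "xsjnqjffprqvzzd".

xsjnqjffprqvzzd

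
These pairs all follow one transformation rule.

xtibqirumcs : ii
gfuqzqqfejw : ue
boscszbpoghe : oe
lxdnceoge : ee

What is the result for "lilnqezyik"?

ei

The rule is to keep one character in every 3, starting at position 3 (positions 3rd, 6th, 9th, ...), then keep only the vowels.
Applying that to "lilnqezyik" gives "ei".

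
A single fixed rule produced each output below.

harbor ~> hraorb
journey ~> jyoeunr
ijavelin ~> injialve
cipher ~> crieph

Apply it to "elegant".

What's happening: take characters alternately from the front and the back (1st, last, 2nd, 2nd-last, ...).
"elegant" → "etlneag".

etlneag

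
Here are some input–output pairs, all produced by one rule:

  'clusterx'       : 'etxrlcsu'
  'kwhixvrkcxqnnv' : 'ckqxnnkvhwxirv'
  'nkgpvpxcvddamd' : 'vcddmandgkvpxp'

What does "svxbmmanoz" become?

amonszxvmb

The rule is to swap the front and back halves of the string, then swap each adjacent pair of characters (1↔2, 3↔4, ...).
For "svxbmmanoz", step one produces "manozsvxbm"; step two turns that into "amonszxvmb".
(Check on "nkgpvpxcvddamd": → "cvddamdnkgpvpx" → "vcddmandgkvpxp" ✓)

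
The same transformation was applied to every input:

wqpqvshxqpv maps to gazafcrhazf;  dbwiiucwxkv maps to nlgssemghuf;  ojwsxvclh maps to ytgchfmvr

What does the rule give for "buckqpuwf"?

lemuazegp

The rule is to shift every letter 10 places forward in the alphabet (wrapping around).
So "buckqpuwf" becomes "lemuazegp".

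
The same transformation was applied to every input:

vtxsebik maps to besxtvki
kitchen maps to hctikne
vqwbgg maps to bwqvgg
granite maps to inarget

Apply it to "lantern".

etnalnr

Each output is the input with this applied: move the last 2 characters to the front (rotate right by 2), then reverse the string.
"lantern" → "rnlante" → "etnalnr".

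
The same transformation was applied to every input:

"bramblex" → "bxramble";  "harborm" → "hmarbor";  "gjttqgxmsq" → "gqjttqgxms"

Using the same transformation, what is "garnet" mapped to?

gtarne

What's happening: swap the first and last characters, then move the last character to the front.
Applying both steps to "garnet": "tarneg", then "gtarne".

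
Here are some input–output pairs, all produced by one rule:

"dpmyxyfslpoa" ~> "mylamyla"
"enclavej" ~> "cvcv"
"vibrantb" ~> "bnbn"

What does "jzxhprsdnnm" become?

xrnxrn

Rule — keep one character in every 3, starting at position 3 (positions 3rd, 6th, 9th, ...), then write the whole string twice.
For "jzxhprsdnnm", step one produces "xrn"; step two turns that into "xrnxrn".
(Check on "dpmyxyfslpoa": → "myla" → "mylamyla" ✓)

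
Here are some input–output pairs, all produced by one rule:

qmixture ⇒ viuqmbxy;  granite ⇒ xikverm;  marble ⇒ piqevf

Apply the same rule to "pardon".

What's happening: move the last 2 characters to the front (rotate right by 2), then shift every letter 4 places forward in the alphabet (wrapping around).
For "pardon", step one produces "onpard"; step two turns that into "srtevh".

srtevh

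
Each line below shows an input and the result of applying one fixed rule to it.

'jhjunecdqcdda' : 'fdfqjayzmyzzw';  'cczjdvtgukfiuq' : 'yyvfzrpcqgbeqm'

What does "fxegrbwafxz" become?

btacnxswbtv

Looking at the pairs, the operation is to shift every letter 4 places backward in the alphabet (wrapping around).
On "fxegrbwafxz" that produces "btacnxswbtv".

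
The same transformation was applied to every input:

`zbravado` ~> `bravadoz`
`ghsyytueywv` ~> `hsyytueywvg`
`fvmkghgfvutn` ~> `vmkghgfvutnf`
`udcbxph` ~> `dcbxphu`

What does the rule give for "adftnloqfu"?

Each output is the input with this applied: move the first character to the end.
Applying that to "adftnloqfu" gives "dftnloqfua".

dftnloqfua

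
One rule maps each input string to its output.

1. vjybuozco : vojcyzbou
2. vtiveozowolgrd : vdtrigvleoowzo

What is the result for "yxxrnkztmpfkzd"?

What's happening: take characters alternately from the front and the back (1st, last, 2nd, 2nd-last, ...).
"yxxrnkztmpfkzd" → "ydxzxkrfnpkmzt".

ydxzxkrfnpkmzt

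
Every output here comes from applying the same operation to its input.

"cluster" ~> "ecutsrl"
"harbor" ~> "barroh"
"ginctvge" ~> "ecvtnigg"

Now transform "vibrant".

bavtrni

In each case the input is transformed by: sort the characters into reverse alphabetical order, then move the last 2 characters to the front (rotate right by 2).
Applying both steps to "vibrant": "vtrniba", then "bavtrni".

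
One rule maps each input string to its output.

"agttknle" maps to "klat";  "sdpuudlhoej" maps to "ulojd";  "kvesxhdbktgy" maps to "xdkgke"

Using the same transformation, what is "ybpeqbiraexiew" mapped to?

Each output is the input with this applied: move the first 3 characters to the end (rotate left by 3), then keep every other character starting from the second (positions 2nd, 4th, 6th, ...).
So "ybpeqbiraexiew" becomes "qiaxeyp".

qiaxeyp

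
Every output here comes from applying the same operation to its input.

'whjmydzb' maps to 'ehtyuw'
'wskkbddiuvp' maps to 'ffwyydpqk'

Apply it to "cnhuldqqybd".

cpgylltwy

Each output is the input with this applied: delete the first 2 characters, then shift every letter 5 places backward in the alphabet (wrapping around).
"cnhuldqqybd" → "cpgylltwy".
(Check on "wskkbddiuvp": → "kkbddiuvp" → "ffwyydpqk" ✓)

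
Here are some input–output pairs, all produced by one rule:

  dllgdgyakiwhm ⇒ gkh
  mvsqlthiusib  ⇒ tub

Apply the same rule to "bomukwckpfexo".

wpx

Each output is the input with this applied: delete the first 3 characters, then keep one character in every 3, starting at position 3 (positions 3rd, 6th, 9th, ...).
For "bomukwckpfexo", step one produces "ukwckpfexo"; step two turns that into "wpx".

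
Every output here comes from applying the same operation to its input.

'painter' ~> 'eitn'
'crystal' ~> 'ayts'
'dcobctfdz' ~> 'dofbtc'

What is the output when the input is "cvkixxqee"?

ekqixx

Rule — take characters alternately from the front and the back (1st, last, 2nd, 2nd-last, ...), then delete the first 3 characters.
On "cvkixxqee": the first step gives "cevekqixx", and the second then gives "ekqixx".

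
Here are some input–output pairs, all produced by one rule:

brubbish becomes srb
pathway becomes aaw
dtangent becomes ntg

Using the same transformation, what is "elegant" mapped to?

Rule — move the last 2 characters to the front (rotate right by 2), then keep one character in every 3, starting at position 1 (positions 1st, 4th, 7th, ...).
Starting from "elegant": after the first operation, "ntelega"; after the second, "nla".

nla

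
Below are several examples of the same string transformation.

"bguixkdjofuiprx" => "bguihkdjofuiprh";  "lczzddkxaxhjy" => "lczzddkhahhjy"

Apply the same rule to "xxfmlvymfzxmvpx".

In each case the input is transformed by: replace every "x" with "h".
Applying that to "xxfmlvymfzxmvpx" gives "hhfmlvymfzhmvph".

hhfmlvymfzhmvph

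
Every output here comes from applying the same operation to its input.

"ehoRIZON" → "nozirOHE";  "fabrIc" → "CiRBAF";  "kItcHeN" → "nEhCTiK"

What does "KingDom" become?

The transformation: reverse the string, then flip the case of every letter.
Applying both steps to "KingDom": "moDgniK", then "MOdGNIk".
(Check on "fabrIc": → "cIrbaf" → "CiRBAF" ✓)

MOdGNIk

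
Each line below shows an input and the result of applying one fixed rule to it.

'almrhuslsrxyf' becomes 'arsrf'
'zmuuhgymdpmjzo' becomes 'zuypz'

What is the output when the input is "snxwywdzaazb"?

Looking at the pairs, the operation is to keep one character in every 3, starting at position 1 (positions 1st, 4th, 7th, ...).
Applying that to "snxwywdzaazb" gives "swda".

swda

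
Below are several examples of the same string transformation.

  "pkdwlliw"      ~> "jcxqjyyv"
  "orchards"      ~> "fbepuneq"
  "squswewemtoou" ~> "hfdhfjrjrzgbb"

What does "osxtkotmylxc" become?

Looking at the pairs, the operation is to shift every letter 13 places forward in the alphabet (wrapping around) — i.e. ROT13, then move the last character to the front.
On "osxtkotmylxc": the first step gives "bfkgxbgzlykp", and the second then gives "pbfkgxbgzlyk".
(Check on "orchards": → "bepuneqf" → "fbepuneq" ✓)

pbfkgxbgzlyk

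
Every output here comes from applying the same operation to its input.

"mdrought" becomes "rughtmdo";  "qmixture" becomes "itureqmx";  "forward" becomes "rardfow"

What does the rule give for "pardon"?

Each output is the input with this applied: move the first 3 characters to the end (rotate left by 3), then swap the first and last characters.
So "pardon" becomes "ronpad".

ronpad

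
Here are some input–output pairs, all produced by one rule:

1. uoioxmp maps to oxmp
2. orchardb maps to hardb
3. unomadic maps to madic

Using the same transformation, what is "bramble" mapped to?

mble

The rule is to delete the first 3 characters.
Doing the same to "bramble": "mble".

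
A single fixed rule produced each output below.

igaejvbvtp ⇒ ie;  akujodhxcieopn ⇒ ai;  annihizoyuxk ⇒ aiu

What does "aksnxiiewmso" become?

ai

Each output is the input with this applied: keep one character in every 3, starting at position 1 (positions 1st, 4th, 7th, ...), then keep only the vowels.
"aksnxiiewmso" → "anim" → "ai".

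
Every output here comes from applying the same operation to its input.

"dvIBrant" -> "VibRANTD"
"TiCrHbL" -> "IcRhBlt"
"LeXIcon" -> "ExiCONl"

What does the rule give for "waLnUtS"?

AlNuTsW

Rule — move the first character to the end, then flip the case of every letter.
Applying both steps to "waLnUtS": "aLnUtSw", then "AlNuTsW".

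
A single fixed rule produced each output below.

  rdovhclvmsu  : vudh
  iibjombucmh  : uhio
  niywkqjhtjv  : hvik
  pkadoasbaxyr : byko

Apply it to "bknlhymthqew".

tekh

The pattern: keep one character in every 3, starting at position 2 (positions 2nd, 5th, 8th, ...), then swap the front and back halves of the string.
Applying that to "bknlhymthqew" gives "tekh".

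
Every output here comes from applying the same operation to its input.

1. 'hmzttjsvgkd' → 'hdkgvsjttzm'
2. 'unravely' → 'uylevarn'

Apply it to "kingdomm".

kmmodgni

The rule is to move the first character to the end, then reverse the string.
Working it through for "kingdomm": intermediate "ingdommk", final "kmmodgni".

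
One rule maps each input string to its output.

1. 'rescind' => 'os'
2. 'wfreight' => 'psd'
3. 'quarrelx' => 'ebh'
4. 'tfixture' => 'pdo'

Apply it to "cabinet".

Looking at the pairs, the operation is to keep one character in every 3, starting at position 2 (positions 2nd, 5th, 8th, ...), then shift every letter 10 places forward in the alphabet (wrapping around).
"cabinet" → "an" → "kx".

kx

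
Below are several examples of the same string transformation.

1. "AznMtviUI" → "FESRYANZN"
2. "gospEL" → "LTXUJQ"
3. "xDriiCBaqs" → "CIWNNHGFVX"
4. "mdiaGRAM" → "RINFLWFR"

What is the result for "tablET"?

YFGQJY

The rule is to shift every letter 5 places forward in the alphabet (wrapping around), then convert every letter to uppercase.
Applying that to "tablET" gives "YFGQJY".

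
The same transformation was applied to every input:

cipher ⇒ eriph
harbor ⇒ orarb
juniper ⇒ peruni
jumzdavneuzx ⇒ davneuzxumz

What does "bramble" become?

The transformation: delete the first character, then move the first 3 characters to the end (rotate left by 3).
Applying both steps to "bramble": "ramble", then "bleram".

bleram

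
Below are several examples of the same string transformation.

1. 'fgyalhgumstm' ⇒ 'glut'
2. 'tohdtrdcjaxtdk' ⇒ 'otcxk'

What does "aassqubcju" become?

The pattern: keep one character in every 3, starting at position 2 (positions 2nd, 5th, 8th, ...).
For "aassqubcju" the result is "aqc".

aqc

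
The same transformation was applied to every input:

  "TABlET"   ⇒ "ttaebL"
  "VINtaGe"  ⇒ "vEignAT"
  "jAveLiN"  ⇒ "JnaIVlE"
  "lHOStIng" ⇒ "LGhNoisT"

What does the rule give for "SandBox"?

sXAONbD

Each output is the input with this applied: take characters alternately from the front and the back (1st, last, 2nd, 2nd-last, ...), then flip the case of every letter.
For "SandBox", step one produces "SxaonBd"; step two turns that into "sXAONbD".
(Check on "TABlET": → "TTAEBl" → "ttaebL" ✓)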